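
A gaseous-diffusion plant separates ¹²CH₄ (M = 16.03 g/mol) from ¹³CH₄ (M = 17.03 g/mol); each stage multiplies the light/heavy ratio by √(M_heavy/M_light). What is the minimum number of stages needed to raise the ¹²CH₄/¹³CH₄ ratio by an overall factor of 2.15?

Per stage α = (17.03/16.03)^(1/2) = 1.06238^0.5, giving ln α = 0.03026.
Need α^N ≥ 2.15 ⇒ N ≥ ln(2.15) / ln α = 0.7655 / 0.03026 = 25.30.
Minimum whole number of stages: N = 26.

26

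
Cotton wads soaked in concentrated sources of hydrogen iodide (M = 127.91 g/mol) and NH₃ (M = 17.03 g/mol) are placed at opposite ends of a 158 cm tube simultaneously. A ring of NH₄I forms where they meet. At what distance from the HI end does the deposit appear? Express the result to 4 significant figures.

The fronts meet when d_HI + d_NH₃ = L with d_HI/d_NH₃ = √(M_NH₃/M_HI) (Graham's law). Here √(M_NH₃/M_HI) = √(17.03/127.91) = 0.3649.
With d_HI + d_NH₃ = 158 cm, d_NH₃ = 158/(1 + 0.3649) = 115.8 cm.
d_HI = 158 − 115.8 = 42.24 cm.

42.24 cm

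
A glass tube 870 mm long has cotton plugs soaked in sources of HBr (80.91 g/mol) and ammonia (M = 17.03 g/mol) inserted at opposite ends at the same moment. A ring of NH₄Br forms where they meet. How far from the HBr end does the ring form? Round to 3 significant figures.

Distances travelled in equal time are proportional to diffusion rates, so d_HBr/d_NH₃ = √(M_NH₃/M_HBr) = √(17.03/80.91) = 0.4588.
With d_HBr + d_NH₃ = 870 mm, d_NH₃ = 870/(1 + 0.4588) = 596.4 mm.
d_HBr = 870 − 596.4 = 274 mm.

274 mm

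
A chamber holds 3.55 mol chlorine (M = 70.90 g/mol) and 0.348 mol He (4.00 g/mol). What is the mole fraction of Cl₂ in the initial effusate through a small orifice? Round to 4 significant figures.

0.7079

Rate_i ∝ x_i/√M_i (Graham's law weighted by mole fraction), so the effusate composition follows n_i/√M_i.
x_Cl₂(eff) = (n_Cl₂/√M_Cl₂) / (n_Cl₂/√M_Cl₂ + n_He/√M_He)
= (3.55/√70.90) / (3.55/√70.90 + 0.348/√4.00) = 0.4216/(0.4216 + 0.1740) = 0.7079.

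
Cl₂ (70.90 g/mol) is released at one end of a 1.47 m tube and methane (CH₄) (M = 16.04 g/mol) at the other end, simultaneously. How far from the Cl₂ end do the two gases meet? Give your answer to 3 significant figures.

Distances travelled in equal time are proportional to diffusion rates, so d_Cl₂/d_CH₄ = √(M_CH₄/M_Cl₂) = √(16.04/70.90) = 0.4756.
With d_Cl₂ + d_CH₄ = 1.47 m, d_CH₄ = 1.47/(1 + 0.4756) = 0.9962 m.
d_Cl₂ = 1.47 − 0.9962 = 0.474 m.

0.474 m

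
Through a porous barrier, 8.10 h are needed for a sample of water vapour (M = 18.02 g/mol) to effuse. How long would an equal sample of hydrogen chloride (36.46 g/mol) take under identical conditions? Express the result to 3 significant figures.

Using Graham's law: t_HCl/t_H₂O = √(M_HCl/M_H₂O) = √(36.46/18.02) = √2.023 = 1.422.
So the time for HCl is 8.10 × 1.422 = 11.5 h.

11.5 h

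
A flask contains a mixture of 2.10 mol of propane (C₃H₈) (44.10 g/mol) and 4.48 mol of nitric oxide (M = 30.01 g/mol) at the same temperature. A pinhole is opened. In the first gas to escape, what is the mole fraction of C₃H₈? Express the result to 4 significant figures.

0.2789

The effusion rate of species i is ∝ p_i/√M_i ∝ n_i/√M_i.
So x_C₃H₈ in the escaping gas = (n_C₃H₈/√M_C₃H₈) / Σ(n_i/√M_i)
= (2.10/√44.10) / (2.10/√44.10 + 4.48/√30.01) = 0.3162/(0.3162 + 0.8178) = 0.2789.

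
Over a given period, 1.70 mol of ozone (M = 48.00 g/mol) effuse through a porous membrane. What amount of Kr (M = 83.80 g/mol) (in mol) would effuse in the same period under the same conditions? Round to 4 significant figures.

1.287 mol

Using Graham's law: rate_Kr/rate_O₃ = √(M_O₃/M_Kr) = √(48.00/83.80) = √0.5728 = 0.7568.
So the amount for Kr is 1.70 × 0.7568 = 1.287 mol.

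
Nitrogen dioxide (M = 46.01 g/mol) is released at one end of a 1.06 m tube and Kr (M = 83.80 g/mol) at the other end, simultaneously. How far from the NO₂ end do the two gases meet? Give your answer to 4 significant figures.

The fronts meet when d_NO₂ + d_Kr = L with d_NO₂/d_Kr = √(M_Kr/M_NO₂) (Graham's law). Here √(M_Kr/M_NO₂) = √(83.80/46.01) = 1.350.
With d_NO₂ + d_Kr = 1.06 m, d_Kr = 1.06/(1 + 1.350) = 0.4511 m.
d_NO₂ = 1.06 − 0.4511 = 0.6089 m.

0.6089 m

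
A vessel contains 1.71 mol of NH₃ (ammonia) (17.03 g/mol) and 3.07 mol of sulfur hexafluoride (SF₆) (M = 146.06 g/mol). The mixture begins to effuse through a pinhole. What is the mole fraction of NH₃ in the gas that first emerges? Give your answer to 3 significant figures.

The effusion rate of species i is ∝ p_i/√M_i ∝ n_i/√M_i.
x_NH₃(eff) = (n_NH₃/√M_NH₃) / (n_NH₃/√M_NH₃ + n_SF₆/√M_SF₆)
= (1.71/√17.03) / (1.71/√17.03 + 3.07/√146.06) = 0.4144/(0.4144 + 0.2540) = 0.620.

0.620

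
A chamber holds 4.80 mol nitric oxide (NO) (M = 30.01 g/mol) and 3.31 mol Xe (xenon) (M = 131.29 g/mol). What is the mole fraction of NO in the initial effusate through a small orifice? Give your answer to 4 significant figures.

0.7521

Effusion rate of each component ∝ n_i/√M_i (partial pressure × 1/√M).
x_NO(eff) = (n_NO/√M_NO) / (n_NO/√M_NO + n_Xe/√M_Xe)
= (4.80/√30.01) / (4.80/√30.01 + 3.31/√131.29) = 0.8762/(0.8762 + 0.2889) = 0.7521.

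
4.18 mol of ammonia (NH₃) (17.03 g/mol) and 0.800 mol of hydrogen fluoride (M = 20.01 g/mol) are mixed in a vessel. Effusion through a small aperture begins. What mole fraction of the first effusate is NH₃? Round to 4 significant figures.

Each component's effusion rate ∝ (its partial pressure)·(1/√M) ∝ n_i/√M_i.
Mole fraction of NH₃ in the effusate = (n_NH₃/√M_NH₃) / (n_NH₃/√M_NH₃ + n_HF/√M_HF)
= (4.18/√17.03) / (4.18/√17.03 + 0.800/√20.01) = 1.013/(1.013 + 0.1788) = 0.8499.

0.8499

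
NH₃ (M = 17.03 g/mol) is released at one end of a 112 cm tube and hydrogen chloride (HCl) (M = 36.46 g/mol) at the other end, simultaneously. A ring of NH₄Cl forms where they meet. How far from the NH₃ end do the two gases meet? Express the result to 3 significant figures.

66.5 cm

Graham's law gives d_NH₃/d_HCl = rate_NH₃/rate_HCl = √(M_HCl/M_NH₃) = √(36.46/17.03) = 1.463.
With d_NH₃ + d_HCl = 112 cm, d_HCl = 112/(1 + 1.463) = 45.47 cm.
d_NH₃ = 112 − 45.47 = 66.5 cm.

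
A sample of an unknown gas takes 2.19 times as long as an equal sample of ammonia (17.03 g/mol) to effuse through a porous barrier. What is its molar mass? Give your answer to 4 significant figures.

By Graham's law, t_X/t_NH₃ = √(M_X/M_NH₃).
2.19 = √(M_X/17.03)
M_X = 17.03 × 2.19² = 17.03 × 4.796 = 81.68 g/mol

81.68 g/mol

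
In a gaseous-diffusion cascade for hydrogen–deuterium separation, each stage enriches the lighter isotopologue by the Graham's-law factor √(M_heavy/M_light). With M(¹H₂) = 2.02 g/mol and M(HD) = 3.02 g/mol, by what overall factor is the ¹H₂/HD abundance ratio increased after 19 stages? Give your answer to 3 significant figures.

Each stage multiplies the ratio by α = √(3.02/2.02), so after 19 stages the overall factor is α^19 = (3.02/2.02)^(19/2).
= 1.49505^(19/2) = 45.6.

45.6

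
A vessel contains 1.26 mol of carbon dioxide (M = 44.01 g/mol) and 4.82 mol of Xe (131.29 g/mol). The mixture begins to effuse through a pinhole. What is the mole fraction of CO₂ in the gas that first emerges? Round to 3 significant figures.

0.311

Effusion rate of each component ∝ n_i/√M_i (partial pressure × 1/√M).
So x_CO₂ in the escaping gas = (n_CO₂/√M_CO₂) / Σ(n_i/√M_i)
= (1.26/√44.01) / (1.26/√44.01 + 4.82/√131.29) = 0.1899/(0.1899 + 0.4207) = 0.311.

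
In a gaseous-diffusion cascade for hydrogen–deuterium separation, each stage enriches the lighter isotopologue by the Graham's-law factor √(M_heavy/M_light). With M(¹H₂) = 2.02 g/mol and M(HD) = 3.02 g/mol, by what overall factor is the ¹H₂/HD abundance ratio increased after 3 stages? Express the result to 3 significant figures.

1.83

The single-stage factor is √(M_heavy/M_light), so 3 stages give [√(3.02/2.02)]^3 = (3.02/2.02)^(3/2).
= 1.49505^(3/2) = 1.83.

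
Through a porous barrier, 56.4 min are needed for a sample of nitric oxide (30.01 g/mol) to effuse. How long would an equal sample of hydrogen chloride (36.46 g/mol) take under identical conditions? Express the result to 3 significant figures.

62.2 min

Since effusion rate ∝ 1/√M, t_HCl/t_NO = √(M_HCl/M_NO) = √(36.46/30.01) = √1.215 = 1.102.
So the time for HCl is 56.4 × 1.102 = 62.2 min.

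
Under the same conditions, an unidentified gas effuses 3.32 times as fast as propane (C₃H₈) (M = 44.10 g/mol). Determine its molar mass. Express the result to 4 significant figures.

By Graham's law, rate_X/rate_C₃H₈ = √(M_C₃H₈/M_X).
3.32 = √(44.10/M_X)
M_X = 44.10 / 3.32² = 44.10 / 11.02 = 4.001 g/mol

4.001 g/mol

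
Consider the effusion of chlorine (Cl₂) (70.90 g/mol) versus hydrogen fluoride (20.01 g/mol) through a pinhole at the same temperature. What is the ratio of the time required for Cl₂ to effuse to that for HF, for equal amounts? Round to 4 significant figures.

1.882

Since effusion rate ∝ 1/√M, t_Cl₂/t_HF = √(M_Cl₂/M_HF) = √(70.90/20.01) = √3.543 = 1.882.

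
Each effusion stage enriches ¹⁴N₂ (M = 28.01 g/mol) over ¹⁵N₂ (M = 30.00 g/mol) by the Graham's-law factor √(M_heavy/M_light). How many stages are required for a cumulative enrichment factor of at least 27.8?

Single-stage factor α = √(30.00/28.01), so ln α = ½ ln(1.07105) = 0.03432.
Need α^N ≥ 27.8 ⇒ N ≥ ln(27.8) / ln α = 3.325 / 0.03432 = 96.89.
Rounding up, N = 97 stages.

97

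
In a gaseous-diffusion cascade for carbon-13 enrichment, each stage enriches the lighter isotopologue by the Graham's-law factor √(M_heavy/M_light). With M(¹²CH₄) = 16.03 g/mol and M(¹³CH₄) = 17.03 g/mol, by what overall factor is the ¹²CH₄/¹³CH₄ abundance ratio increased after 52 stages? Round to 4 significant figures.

Overall factor = α^52 with α = √(17.03/16.03), i.e. (17.03/16.03)^(52/2).
= 1.06238^26 = 4.823.

4.823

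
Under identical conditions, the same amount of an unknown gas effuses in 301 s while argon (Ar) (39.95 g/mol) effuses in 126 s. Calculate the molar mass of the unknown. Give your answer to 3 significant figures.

Since effusion rate ∝ 1/√M, t_X/t_Ar = √(M_X/M_Ar).
301/126 = 2.389 = √(M_X/39.95)
M_X = 39.95 × 2.389² = 39.95 × 5.707 = 228 g/mol

228 g/mol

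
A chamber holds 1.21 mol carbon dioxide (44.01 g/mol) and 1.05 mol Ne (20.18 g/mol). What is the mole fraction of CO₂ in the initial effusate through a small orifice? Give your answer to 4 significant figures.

0.4383

Each component's effusion rate ∝ (its partial pressure)·(1/√M) ∝ n_i/√M_i.
x_CO₂(eff) = (n_CO₂/√M_CO₂) / (n_CO₂/√M_CO₂ + n_Ne/√M_Ne)
= (1.21/√44.01) / (1.21/√44.01 + 1.05/√20.18) = 0.1824/(0.1824 + 0.2337) = 0.4383.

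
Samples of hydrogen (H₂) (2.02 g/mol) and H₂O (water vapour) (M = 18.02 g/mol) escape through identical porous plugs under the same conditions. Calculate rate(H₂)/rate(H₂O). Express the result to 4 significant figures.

Using Graham's law: rate_H₂/rate_H₂O = √(M_H₂O/M_H₂) = √(18.02/2.02) = √8.921 = 2.987.

2.987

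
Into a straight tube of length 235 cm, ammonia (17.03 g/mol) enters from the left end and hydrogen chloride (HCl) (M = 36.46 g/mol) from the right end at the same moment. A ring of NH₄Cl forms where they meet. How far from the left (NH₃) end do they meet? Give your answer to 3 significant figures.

In equal time, each gas travels a distance ∝ its rate ∝ 1/√M, so d_NH₃/d_HCl = √(M_HCl/M_NH₃) = √(36.46/17.03) = 1.463.
With d_NH₃ + d_HCl = 235 cm, d_HCl = 235/(1 + 1.463) = 95.40 cm.
d_NH₃ = 235 − 95.40 = 140 cm.

140 cm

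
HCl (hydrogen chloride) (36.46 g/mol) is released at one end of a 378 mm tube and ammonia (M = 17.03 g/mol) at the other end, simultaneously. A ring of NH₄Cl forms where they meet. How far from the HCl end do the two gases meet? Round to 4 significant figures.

153.5 mm

The fronts meet when d_HCl + d_NH₃ = L with d_HCl/d_NH₃ = √(M_NH₃/M_HCl) (Graham's law). Here √(M_NH₃/M_HCl) = √(17.03/36.46) = 0.6834.
With d_HCl + d_NH₃ = 378 mm, d_NH₃ = 378/(1 + 0.6834) = 224.5 mm.
d_HCl = 378 − 224.5 = 153.5 mm.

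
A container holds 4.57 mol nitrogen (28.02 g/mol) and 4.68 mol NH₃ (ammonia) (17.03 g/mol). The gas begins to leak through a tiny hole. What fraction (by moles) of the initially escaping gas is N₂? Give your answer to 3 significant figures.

Rate_i ∝ x_i/√M_i (Graham's law weighted by mole fraction), so the effusate composition follows n_i/√M_i.
x_N₂(eff) = (n_N₂/√M_N₂) / (n_N₂/√M_N₂ + n_NH₃/√M_NH₃)
= (4.57/√28.02) / (4.57/√28.02 + 4.68/√17.03) = 0.8633/(0.8633 + 1.134) = 0.432.

0.432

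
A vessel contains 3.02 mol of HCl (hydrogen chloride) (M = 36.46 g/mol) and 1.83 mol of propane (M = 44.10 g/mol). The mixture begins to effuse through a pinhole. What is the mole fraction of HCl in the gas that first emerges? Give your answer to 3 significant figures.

Each component's effusion rate ∝ (its partial pressure)·(1/√M) ∝ n_i/√M_i.
Mole fraction of HCl in the effusate = (n_HCl/√M_HCl) / (n_HCl/√M_HCl + n_C₃H₈/√M_C₃H₈)
= (3.02/√36.46) / (3.02/√36.46 + 1.83/√44.10) = 0.5001/(0.5001 + 0.2756) = 0.645.

0.645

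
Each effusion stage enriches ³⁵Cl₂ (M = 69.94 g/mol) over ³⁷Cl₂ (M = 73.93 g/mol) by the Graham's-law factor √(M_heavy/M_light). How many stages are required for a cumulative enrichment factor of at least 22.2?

112

Single-stage factor α = √(73.93/69.94), so ln α = ½ ln(1.05705) = 0.02774.
Need α^N ≥ 22.2 ⇒ N ≥ ln(22.2) / ln α = 3.100 / 0.02774 = 111.75.
Minimum whole number of stages: N = 112.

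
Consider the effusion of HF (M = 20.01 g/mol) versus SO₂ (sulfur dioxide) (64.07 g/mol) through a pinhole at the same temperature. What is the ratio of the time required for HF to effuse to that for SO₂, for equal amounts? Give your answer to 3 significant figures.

0.559

Since effusion rate ∝ 1/√M, t_HF/t_SO₂ = √(M_HF/M_SO₂) = √(20.01/64.07) = √0.3123 = 0.559.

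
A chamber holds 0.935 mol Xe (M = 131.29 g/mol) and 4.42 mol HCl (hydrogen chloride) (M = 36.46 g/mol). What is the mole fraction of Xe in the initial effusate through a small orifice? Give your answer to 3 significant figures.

The effusion rate of species i is ∝ p_i/√M_i ∝ n_i/√M_i.
x_Xe(eff) = (n_Xe/√M_Xe) / (n_Xe/√M_Xe + n_HCl/√M_HCl)
= (0.935/√131.29) / (0.935/√131.29 + 4.42/√36.46) = 0.08160/(0.08160 + 0.7320) = 0.100.

0.100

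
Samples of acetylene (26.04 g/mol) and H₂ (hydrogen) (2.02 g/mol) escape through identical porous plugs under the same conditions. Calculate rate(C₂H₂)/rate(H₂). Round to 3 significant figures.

0.279

Using Graham's law: rate_C₂H₂/rate_H₂ = √(M_H₂/M_C₂H₂) = √(2.02/26.04) = √0.07757 = 0.279.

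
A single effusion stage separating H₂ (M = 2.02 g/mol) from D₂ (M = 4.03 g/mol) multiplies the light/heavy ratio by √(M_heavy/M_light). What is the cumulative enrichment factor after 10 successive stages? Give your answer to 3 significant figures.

Each stage multiplies the ratio by α = √(4.03/2.02), so after 10 stages the overall factor is α^10 = (4.03/2.02)^(10/2).
= 1.99505^5 = 31.6.

31.6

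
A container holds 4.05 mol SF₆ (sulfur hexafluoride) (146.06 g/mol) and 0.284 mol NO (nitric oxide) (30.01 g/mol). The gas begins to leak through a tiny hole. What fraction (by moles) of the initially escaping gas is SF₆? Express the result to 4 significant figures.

0.8660

Each component's effusion rate ∝ (its partial pressure)·(1/√M) ∝ n_i/√M_i.
So x_SF₆ in the escaping gas = (n_SF₆/√M_SF₆) / Σ(n_i/√M_i)
= (4.05/√146.06) / (4.05/√146.06 + 0.284/√30.01) = 0.3351/(0.3351 + 0.05184) = 0.8660.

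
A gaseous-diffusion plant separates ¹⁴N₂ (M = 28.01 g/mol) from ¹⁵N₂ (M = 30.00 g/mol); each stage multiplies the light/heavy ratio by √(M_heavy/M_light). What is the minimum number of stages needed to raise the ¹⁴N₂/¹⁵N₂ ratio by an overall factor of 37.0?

106

Per stage α = (30.00/28.01)^(1/2) = 1.07105^0.5, giving ln α = 0.03432.
Need α^N ≥ 37.0 ⇒ N ≥ ln(37.0) / ln α = 3.611 / 0.03432 = 105.22.
So at least 106 stages are needed.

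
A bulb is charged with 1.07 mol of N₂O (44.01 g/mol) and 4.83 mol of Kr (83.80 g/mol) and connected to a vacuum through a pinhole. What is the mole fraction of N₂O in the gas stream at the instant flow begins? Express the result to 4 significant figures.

Each component's effusion rate ∝ (its partial pressure)·(1/√M) ∝ n_i/√M_i.
So x_N₂O in the escaping gas = (n_N₂O/√M_N₂O) / Σ(n_i/√M_i)
= (1.07/√44.01) / (1.07/√44.01 + 4.83/√83.80) = 0.1613/(0.1613 + 0.5276) = 0.2341.

0.2341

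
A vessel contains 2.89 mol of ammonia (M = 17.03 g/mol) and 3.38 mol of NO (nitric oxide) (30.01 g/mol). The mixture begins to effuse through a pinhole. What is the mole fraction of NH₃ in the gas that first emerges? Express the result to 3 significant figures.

0.532

Rate_i ∝ x_i/√M_i (Graham's law weighted by mole fraction), so the effusate composition follows n_i/√M_i.
Mole fraction of NH₃ in the effusate = (n_NH₃/√M_NH₃) / (n_NH₃/√M_NH₃ + n_NO/√M_NO)
= (2.89/√17.03) / (2.89/√17.03 + 3.38/√30.01) = 0.7003/(0.7003 + 0.6170) = 0.532.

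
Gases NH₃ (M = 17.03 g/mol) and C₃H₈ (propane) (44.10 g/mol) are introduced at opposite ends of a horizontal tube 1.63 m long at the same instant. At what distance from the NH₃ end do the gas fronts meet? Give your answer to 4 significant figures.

1.005 m

The fronts meet when d_NH₃ + d_C₃H₈ = L with d_NH₃/d_C₃H₈ = √(M_C₃H₈/M_NH₃) (Graham's law). Here √(M_C₃H₈/M_NH₃) = √(44.10/17.03) = 1.609.
With d_NH₃ + d_C₃H₈ = 1.63 m, d_C₃H₈ = 1.63/(1 + 1.609) = 0.6247 m.
d_NH₃ = 1.63 − 0.6247 = 1.005 m.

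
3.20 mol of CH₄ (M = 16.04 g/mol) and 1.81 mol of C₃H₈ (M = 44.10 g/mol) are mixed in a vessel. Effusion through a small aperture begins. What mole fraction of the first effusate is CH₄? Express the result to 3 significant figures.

Rate_i ∝ x_i/√M_i (Graham's law weighted by mole fraction), so the effusate composition follows n_i/√M_i.
So x_CH₄ in the escaping gas = (n_CH₄/√M_CH₄) / Σ(n_i/√M_i)
= (3.20/√16.04) / (3.20/√16.04 + 1.81/√44.10) = 0.7990/(0.7990 + 0.2726) = 0.746.

0.746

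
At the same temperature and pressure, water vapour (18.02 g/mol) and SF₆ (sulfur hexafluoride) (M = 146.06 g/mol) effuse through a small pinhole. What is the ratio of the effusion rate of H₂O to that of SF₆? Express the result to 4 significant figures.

By Graham's law, rate_H₂O/rate_SF₆ = √(M_SF₆/M_H₂O) = √(146.06/18.02) = √8.105 = 2.847.

2.847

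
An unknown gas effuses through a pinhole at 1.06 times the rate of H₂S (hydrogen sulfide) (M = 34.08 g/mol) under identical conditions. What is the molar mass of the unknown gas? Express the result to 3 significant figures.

30.3 g/mol

By Graham's law, rate_X/rate_H₂S = √(M_H₂S/M_X).
1.06 = √(34.08/M_X)
M_X = 34.08 / 1.06² = 34.08 / 1.124 = 30.3 g/mol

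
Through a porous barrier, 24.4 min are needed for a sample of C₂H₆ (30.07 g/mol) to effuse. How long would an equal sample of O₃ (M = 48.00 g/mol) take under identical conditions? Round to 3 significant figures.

30.8 min

Using Graham's law: t_O₃/t_C₂H₆ = √(M_O₃/M_C₂H₆) = √(48.00/30.07) = √1.596 = 1.263.
So the time for O₃ is 24.4 × 1.263 = 30.8 min.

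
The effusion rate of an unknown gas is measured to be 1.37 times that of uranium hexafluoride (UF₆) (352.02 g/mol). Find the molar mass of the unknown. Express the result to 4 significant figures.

187.6 g/mol

Since effusion rate ∝ 1/√M, rate_X/rate_UF₆ = √(M_UF₆/M_X).
1.37 = √(352.02/M_X)
M_X = 352.02 / 1.37² = 352.02 / 1.877 = 187.6 g/mol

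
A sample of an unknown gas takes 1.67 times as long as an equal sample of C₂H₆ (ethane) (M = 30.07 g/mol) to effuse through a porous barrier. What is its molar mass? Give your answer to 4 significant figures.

83.86 g/mol

Graham's law gives t_X/t_C₂H₆ = √(M_X/M_C₂H₆).
1.67 = √(M_X/30.07)
M_X = 30.07 × 1.67² = 30.07 × 2.789 = 83.86 g/mol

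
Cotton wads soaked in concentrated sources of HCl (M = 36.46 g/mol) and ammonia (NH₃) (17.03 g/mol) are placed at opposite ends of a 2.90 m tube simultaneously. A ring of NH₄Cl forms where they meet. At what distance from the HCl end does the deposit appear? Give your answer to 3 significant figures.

1.18 m

In equal time, each gas travels a distance ∝ its rate ∝ 1/√M, so d_HCl/d_NH₃ = √(M_NH₃/M_HCl) = √(17.03/36.46) = 0.6834.
With d_HCl + d_NH₃ = 2.90 m, d_NH₃ = 2.90/(1 + 0.6834) = 1.723 m.
d_HCl = 2.90 − 1.723 = 1.18 m.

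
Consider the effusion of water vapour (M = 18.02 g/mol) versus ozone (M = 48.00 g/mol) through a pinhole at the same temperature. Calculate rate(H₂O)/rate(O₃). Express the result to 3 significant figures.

1.63

Graham's law gives rate_H₂O/rate_O₃ = √(M_O₃/M_H₂O) = √(48.00/18.02) = √2.664 = 1.63.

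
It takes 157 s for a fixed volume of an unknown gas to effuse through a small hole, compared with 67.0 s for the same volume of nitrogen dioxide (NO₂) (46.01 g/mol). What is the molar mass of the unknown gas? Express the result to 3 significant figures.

253 g/mol

Since effusion rate ∝ 1/√M, t_X/t_NO₂ = √(M_X/M_NO₂).
157/67.0 = 2.343 = √(M_X/46.01)
M_X = 46.01 × 2.343² = 46.01 × 5.491 = 253 g/mol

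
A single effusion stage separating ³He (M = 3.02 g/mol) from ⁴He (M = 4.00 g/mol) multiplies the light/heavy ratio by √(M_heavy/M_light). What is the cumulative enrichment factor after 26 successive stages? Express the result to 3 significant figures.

After 26 stages the ratio has grown by (√(4.00/3.02))^26 = (4.00/3.02)^(26/2).
= 1.32450^13 = 38.6.

38.6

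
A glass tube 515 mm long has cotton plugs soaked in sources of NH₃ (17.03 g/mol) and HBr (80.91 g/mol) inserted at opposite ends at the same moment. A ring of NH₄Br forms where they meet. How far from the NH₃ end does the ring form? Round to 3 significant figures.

Graham's law gives d_NH₃/d_HBr = rate_NH₃/rate_HBr = √(M_HBr/M_NH₃) = √(80.91/17.03) = 2.180.
With d_NH₃ + d_HBr = 515 mm, d_HBr = 515/(1 + 2.180) = 162.0 mm.
d_NH₃ = 515 − 162.0 = 353 mm.

353 mm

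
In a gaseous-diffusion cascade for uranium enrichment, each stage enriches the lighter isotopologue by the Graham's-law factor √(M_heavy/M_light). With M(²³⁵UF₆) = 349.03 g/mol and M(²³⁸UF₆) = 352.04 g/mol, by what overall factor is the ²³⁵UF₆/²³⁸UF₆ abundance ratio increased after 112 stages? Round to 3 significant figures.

1.62

The single-stage factor is √(M_heavy/M_light), so 112 stages give [√(352.04/349.03)]^112 = (352.04/349.03)^(112/2).
= 1.00862^56 = 1.62.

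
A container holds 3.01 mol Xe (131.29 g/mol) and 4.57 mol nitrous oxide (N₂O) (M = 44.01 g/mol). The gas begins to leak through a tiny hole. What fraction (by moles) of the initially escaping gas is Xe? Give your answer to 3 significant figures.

The effusion rate of species i is ∝ p_i/√M_i ∝ n_i/√M_i.
x_Xe(eff) = (n_Xe/√M_Xe) / (n_Xe/√M_Xe + n_N₂O/√M_N₂O)
= (3.01/√131.29) / (3.01/√131.29 + 4.57/√44.01) = 0.2627/(0.2627 + 0.6889) = 0.276.

0.276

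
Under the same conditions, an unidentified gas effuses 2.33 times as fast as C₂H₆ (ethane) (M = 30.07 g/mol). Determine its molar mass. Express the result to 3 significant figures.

5.54 g/mol

Since effusion rate ∝ 1/√M, rate_X/rate_C₂H₆ = √(M_C₂H₆/M_X).
2.33 = √(30.07/M_X)
M_X = 30.07 / 2.33² = 30.07 / 5.429 = 5.54 g/mol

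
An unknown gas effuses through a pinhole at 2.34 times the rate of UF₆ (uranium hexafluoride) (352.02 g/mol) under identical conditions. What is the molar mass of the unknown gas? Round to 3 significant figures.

From Graham's law, rate_X/rate_UF₆ = √(M_UF₆/M_X).
2.34 = √(352.02/M_X)
M_X = 352.02 / 2.34² = 352.02 / 5.476 = 64.3 g/mol

64.3 g/mol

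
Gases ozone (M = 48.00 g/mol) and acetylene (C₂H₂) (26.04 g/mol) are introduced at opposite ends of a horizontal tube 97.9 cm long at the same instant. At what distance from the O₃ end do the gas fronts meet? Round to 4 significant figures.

41.52 cm

The fronts meet when d_O₃ + d_C₂H₂ = L with d_O₃/d_C₂H₂ = √(M_C₂H₂/M_O₃) (Graham's law). Here √(M_C₂H₂/M_O₃) = √(26.04/48.00) = 0.7365.
With d_O₃ + d_C₂H₂ = 97.9 cm, d_C₂H₂ = 97.9/(1 + 0.7365) = 56.38 cm.
d_O₃ = 97.9 − 56.38 = 41.52 cm.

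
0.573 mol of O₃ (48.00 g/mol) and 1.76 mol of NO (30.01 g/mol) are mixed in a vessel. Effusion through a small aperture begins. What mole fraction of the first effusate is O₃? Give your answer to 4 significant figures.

The effusion rate of species i is ∝ p_i/√M_i ∝ n_i/√M_i.
Mole fraction of O₃ in the effusate = (n_O₃/√M_O₃) / (n_O₃/√M_O₃ + n_NO/√M_NO)
= (0.573/√48.00) / (0.573/√48.00 + 1.76/√30.01) = 0.08271/(0.08271 + 0.3213) = 0.2047.

0.2047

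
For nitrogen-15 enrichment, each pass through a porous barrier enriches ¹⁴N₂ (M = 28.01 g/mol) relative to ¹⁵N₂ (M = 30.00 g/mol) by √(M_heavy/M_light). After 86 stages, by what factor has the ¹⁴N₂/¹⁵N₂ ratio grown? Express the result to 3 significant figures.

19.1

Each stage multiplies the ratio by α = √(30.00/28.01), so after 86 stages the overall factor is α^86 = (30.00/28.01)^(86/2).
= 1.07105^43 = 19.1.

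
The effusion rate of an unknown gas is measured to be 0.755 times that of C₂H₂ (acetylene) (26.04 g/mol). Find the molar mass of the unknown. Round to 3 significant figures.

Using Graham's law: rate_X/rate_C₂H₂ = √(M_C₂H₂/M_X).
0.755 = √(26.04/M_X)
M_X = 26.04 / 0.755² = 26.04 / 0.5700 = 45.7 g/mol

45.7 g/mol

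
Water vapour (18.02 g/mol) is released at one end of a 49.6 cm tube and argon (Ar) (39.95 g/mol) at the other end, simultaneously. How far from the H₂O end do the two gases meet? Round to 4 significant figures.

Graham's law gives d_H₂O/d_Ar = rate_H₂O/rate_Ar = √(M_Ar/M_H₂O) = √(39.95/18.02) = 1.489.
With d_H₂O + d_Ar = 49.6 cm, d_Ar = 49.6/(1 + 1.489) = 19.93 cm.
d_H₂O = 49.6 − 19.93 = 29.67 cm.

29.67 cm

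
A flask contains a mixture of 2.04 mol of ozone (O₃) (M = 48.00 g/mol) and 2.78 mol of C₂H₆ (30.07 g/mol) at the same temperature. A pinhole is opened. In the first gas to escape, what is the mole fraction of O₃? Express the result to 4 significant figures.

0.3674

Each component's effusion rate ∝ (its partial pressure)·(1/√M) ∝ n_i/√M_i.
Mole fraction of O₃ in the effusate = (n_O₃/√M_O₃) / (n_O₃/√M_O₃ + n_C₂H₆/√M_C₂H₆)
= (2.04/√48.00) / (2.04/√48.00 + 2.78/√30.07) = 0.2944/(0.2944 + 0.5070) = 0.3674.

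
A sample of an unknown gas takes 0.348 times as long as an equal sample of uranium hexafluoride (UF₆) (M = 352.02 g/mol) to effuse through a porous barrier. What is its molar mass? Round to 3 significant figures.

42.6 g/mol

Using Graham's law: t_X/t_UF₆ = √(M_X/M_UF₆).
0.348 = √(M_X/352.02)
M_X = 352.02 × 0.348² = 352.02 × 0.1211 = 42.6 g/mol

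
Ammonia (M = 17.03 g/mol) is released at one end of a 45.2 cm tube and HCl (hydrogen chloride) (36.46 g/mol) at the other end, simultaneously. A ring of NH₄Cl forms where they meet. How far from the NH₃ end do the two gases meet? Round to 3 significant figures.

26.8 cm

In equal time, each gas travels a distance ∝ its rate ∝ 1/√M, so d_NH₃/d_HCl = √(M_HCl/M_NH₃) = √(36.46/17.03) = 1.463.
With d_NH₃ + d_HCl = 45.2 cm, d_HCl = 45.2/(1 + 1.463) = 18.35 cm.
d_NH₃ = 45.2 − 18.35 = 26.8 cm.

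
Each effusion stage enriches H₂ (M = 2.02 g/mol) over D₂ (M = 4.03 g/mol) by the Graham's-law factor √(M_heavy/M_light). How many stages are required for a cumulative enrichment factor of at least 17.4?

9

Single-stage factor α = √(4.03/2.02), so ln α = ½ ln(1.99505) = 0.3453.
Need α^N ≥ 17.4 ⇒ N ≥ ln(17.4) / ln α = 2.856 / 0.3453 = 8.27.
Rounding up, N = 9 stages.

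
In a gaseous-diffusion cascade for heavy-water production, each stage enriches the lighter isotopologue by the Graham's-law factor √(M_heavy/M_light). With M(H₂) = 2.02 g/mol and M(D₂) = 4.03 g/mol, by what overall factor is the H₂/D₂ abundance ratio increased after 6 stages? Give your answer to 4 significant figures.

7.941

Overall factor = α^6 with α = √(4.03/2.02), i.e. (4.03/2.02)^(6/2).
= 1.99505^3 = 7.941.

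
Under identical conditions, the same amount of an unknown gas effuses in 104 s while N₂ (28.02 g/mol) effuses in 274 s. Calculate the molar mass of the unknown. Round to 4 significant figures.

Since effusion rate ∝ 1/√M, t_X/t_N₂ = √(M_X/M_N₂).
104/274 = 0.3796 = √(M_X/28.02)
M_X = 28.02 × 0.3796² = 28.02 × 0.1441 = 4.037 g/mol

4.037 g/mol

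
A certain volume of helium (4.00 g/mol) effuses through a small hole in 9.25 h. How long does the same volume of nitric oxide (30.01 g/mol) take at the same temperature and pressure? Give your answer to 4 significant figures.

25.34 h

Using Graham's law: t_NO/t_He = √(M_NO/M_He) = √(30.01/4.00) = √7.503 = 2.739.
So the time for NO is 9.25 × 2.739 = 25.34 h.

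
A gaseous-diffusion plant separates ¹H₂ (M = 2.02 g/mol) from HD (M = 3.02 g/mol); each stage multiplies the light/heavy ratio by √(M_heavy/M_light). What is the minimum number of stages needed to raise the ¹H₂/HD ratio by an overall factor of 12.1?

13

Single-stage factor α = √(3.02/2.02), so ln α = ½ ln(1.49505) = 0.2011.
Need α^N ≥ 12.1 ⇒ N ≥ ln(12.1) / ln α = 2.493 / 0.2011 = 12.40.
So at least 13 stages are needed.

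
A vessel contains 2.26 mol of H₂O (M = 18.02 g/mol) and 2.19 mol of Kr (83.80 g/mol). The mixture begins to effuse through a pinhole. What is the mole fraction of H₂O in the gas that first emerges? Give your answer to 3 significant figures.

0.690

The effusion rate of species i is ∝ p_i/√M_i ∝ n_i/√M_i.
Mole fraction of H₂O in the effusate = (n_H₂O/√M_H₂O) / (n_H₂O/√M_H₂O + n_Kr/√M_Kr)
= (2.26/√18.02) / (2.26/√18.02 + 2.19/√83.80) = 0.5324/(0.5324 + 0.2392) = 0.690.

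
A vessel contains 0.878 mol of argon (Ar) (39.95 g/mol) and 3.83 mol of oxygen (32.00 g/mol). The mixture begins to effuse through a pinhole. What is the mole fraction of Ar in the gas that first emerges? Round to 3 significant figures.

0.170

Each component's effusion rate ∝ (its partial pressure)·(1/√M) ∝ n_i/√M_i.
So x_Ar in the escaping gas = (n_Ar/√M_Ar) / Σ(n_i/√M_i)
= (0.878/√39.95) / (0.878/√39.95 + 3.83/√32.00) = 0.1389/(0.1389 + 0.6771) = 0.170.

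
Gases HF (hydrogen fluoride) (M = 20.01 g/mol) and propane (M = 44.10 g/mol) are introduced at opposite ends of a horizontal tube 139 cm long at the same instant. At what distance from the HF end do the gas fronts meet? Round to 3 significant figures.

83.1 cm

In equal time, each gas travels a distance ∝ its rate ∝ 1/√M, so d_HF/d_C₃H₈ = √(M_C₃H₈/M_HF) = √(44.10/20.01) = 1.485.
With d_HF + d_C₃H₈ = 139 cm, d_C₃H₈ = 139/(1 + 1.485) = 55.95 cm.
d_HF = 139 − 55.95 = 83.1 cm.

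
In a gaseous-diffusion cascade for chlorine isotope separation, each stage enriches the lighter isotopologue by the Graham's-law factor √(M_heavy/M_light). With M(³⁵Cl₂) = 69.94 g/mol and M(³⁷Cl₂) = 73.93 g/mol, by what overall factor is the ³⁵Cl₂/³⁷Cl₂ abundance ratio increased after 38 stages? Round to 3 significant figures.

2.87

Overall factor = α^38 with α = √(73.93/69.94), i.e. (73.93/69.94)^(38/2).
= 1.05705^19 = 2.87.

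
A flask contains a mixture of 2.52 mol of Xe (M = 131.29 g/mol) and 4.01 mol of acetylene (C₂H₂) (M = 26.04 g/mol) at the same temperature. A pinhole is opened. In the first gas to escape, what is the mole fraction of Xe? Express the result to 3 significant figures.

The effusion rate of species i is ∝ p_i/√M_i ∝ n_i/√M_i.
So x_Xe in the escaping gas = (n_Xe/√M_Xe) / Σ(n_i/√M_i)
= (2.52/√131.29) / (2.52/√131.29 + 4.01/√26.04) = 0.2199/(0.2199 + 0.7858) = 0.219.

0.219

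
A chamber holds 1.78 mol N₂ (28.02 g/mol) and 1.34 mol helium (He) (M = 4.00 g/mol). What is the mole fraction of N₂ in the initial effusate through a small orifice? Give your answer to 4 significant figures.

0.3342

Each component's effusion rate ∝ (its partial pressure)·(1/√M) ∝ n_i/√M_i.
x_N₂(eff) = (n_N₂/√M_N₂) / (n_N₂/√M_N₂ + n_He/√M_He)
= (1.78/√28.02) / (1.78/√28.02 + 1.34/√4.00) = 0.3363/(0.3363 + 0.6700) = 0.3342.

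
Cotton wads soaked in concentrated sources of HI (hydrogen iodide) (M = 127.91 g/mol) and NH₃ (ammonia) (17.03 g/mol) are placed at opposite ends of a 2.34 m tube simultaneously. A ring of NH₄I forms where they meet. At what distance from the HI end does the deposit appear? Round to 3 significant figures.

0.626 m

In equal time, each gas travels a distance ∝ its rate ∝ 1/√M, so d_HI/d_NH₃ = √(M_NH₃/M_HI) = √(17.03/127.91) = 0.3649.
With d_HI + d_NH₃ = 2.34 m, d_NH₃ = 2.34/(1 + 0.3649) = 1.714 m.
d_HI = 2.34 − 1.714 = 0.626 m.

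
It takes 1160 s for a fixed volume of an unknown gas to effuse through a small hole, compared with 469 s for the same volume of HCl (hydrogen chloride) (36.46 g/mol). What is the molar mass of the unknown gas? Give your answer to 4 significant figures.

Using Graham's law: t_X/t_HCl = √(M_X/M_HCl).
1160/469 = 2.473 = √(M_X/36.46)
M_X = 36.46 × 2.473² = 36.46 × 6.117 = 223.0 g/mol

223.0 g/mol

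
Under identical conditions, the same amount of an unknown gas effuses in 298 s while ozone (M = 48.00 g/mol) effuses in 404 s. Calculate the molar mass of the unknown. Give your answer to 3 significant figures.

26.1 g/mol

By Graham's law, t_X/t_O₃ = √(M_X/M_O₃).
298/404 = 0.7376 = √(M_X/48.00)
M_X = 48.00 × 0.7376² = 48.00 × 0.5441 = 26.1 g/mol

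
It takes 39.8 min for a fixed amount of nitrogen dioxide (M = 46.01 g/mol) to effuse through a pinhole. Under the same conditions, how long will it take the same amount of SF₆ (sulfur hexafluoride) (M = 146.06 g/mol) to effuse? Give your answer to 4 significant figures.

Since effusion rate ∝ 1/√M, t_SF₆/t_NO₂ = √(M_SF₆/M_NO₂) = √(146.06/46.01) = √3.175 = 1.782.
So the time for SF₆ is 39.8 × 1.782 = 70.91 min.

70.91 min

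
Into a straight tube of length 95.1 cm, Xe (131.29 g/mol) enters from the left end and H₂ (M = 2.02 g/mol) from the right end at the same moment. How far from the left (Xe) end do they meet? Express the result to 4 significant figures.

Distances travelled in equal time are proportional to diffusion rates, so d_Xe/d_H₂ = √(M_H₂/M_Xe) = √(2.02/131.29) = 0.1240.
With d_Xe + d_H₂ = 95.1 cm, d_H₂ = 95.1/(1 + 0.1240) = 84.61 cm.
d_Xe = 95.1 − 84.61 = 10.49 cm.

10.49 cm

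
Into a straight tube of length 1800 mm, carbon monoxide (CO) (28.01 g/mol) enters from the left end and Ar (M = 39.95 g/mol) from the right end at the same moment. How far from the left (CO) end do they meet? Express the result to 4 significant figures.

979.7 mm

Graham's law gives d_CO/d_Ar = rate_CO/rate_Ar = √(M_Ar/M_CO) = √(39.95/28.01) = 1.194.
With d_CO + d_Ar = 1800 mm, d_Ar = 1800/(1 + 1.194) = 820.3 mm.
d_CO = 1800 − 820.3 = 979.7 mm.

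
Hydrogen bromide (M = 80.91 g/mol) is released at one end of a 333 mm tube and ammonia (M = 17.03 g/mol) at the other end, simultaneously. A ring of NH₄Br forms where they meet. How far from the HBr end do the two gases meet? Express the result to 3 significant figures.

105 mm

Distances travelled in equal time are proportional to diffusion rates, so d_HBr/d_NH₃ = √(M_NH₃/M_HBr) = √(17.03/80.91) = 0.4588.
With d_HBr + d_NH₃ = 333 mm, d_NH₃ = 333/(1 + 0.4588) = 228.3 mm.
d_HBr = 333 − 228.3 = 105 mm.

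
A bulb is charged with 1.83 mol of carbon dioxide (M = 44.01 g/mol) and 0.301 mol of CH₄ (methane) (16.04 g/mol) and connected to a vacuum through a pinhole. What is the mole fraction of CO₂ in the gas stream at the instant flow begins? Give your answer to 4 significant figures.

Rate_i ∝ x_i/√M_i (Graham's law weighted by mole fraction), so the effusate composition follows n_i/√M_i.
So x_CO₂ in the escaping gas = (n_CO₂/√M_CO₂) / Σ(n_i/√M_i)
= (1.83/√44.01) / (1.83/√44.01 + 0.301/√16.04) = 0.2759/(0.2759 + 0.07516) = 0.7859.

0.7859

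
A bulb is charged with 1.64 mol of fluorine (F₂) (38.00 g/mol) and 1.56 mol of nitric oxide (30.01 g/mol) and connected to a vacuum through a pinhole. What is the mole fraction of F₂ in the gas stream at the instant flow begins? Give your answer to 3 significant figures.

The effusion rate of species i is ∝ p_i/√M_i ∝ n_i/√M_i.
x_F₂(eff) = (n_F₂/√M_F₂) / (n_F₂/√M_F₂ + n_NO/√M_NO)
= (1.64/√38.00) / (1.64/√38.00 + 1.56/√30.01) = 0.2660/(0.2660 + 0.2848) = 0.483.

0.483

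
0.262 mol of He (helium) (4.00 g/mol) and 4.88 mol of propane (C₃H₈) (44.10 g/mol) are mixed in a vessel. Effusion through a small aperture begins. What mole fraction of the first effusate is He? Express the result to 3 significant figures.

Effusion rate of each component ∝ n_i/√M_i (partial pressure × 1/√M).
So x_He in the escaping gas = (n_He/√M_He) / Σ(n_i/√M_i)
= (0.262/√4.00) / (0.262/√4.00 + 4.88/√44.10) = 0.1310/(0.1310 + 0.7349) = 0.151.

0.151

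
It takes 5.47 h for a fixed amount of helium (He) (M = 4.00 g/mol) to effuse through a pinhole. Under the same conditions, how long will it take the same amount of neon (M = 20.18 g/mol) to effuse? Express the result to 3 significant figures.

From Graham's law, t_Ne/t_He = √(M_Ne/M_He) = √(20.18/4.00) = √5.045 = 2.246.
So the time for Ne is 5.47 × 2.246 = 12.3 h.

12.3 h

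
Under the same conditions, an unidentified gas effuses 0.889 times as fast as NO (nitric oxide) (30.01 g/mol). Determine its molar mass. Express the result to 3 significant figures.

By Graham's law, rate_X/rate_NO = √(M_NO/M_X).
0.889 = √(30.01/M_X)
M_X = 30.01 / 0.889² = 30.01 / 0.7903 = 38.0 g/mol

38.0 g/mol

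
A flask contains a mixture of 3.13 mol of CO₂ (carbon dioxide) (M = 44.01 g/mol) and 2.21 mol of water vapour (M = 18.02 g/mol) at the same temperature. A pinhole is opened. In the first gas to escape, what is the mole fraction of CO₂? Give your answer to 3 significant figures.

Effusion rate of each component ∝ n_i/√M_i (partial pressure × 1/√M).
x_CO₂(eff) = (n_CO₂/√M_CO₂) / (n_CO₂/√M_CO₂ + n_H₂O/√M_H₂O)
= (3.13/√44.01) / (3.13/√44.01 + 2.21/√18.02) = 0.4718/(0.4718 + 0.5206) = 0.475.

0.475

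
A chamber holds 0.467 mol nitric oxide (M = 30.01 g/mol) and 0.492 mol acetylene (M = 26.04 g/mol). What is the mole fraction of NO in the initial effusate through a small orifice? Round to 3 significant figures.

Effusion rate of each component ∝ n_i/√M_i (partial pressure × 1/√M).
x_NO(eff) = (n_NO/√M_NO) / (n_NO/√M_NO + n_C₂H₂/√M_C₂H₂)
= (0.467/√30.01) / (0.467/√30.01 + 0.492/√26.04) = 0.08525/(0.08525 + 0.09642) = 0.469.

0.469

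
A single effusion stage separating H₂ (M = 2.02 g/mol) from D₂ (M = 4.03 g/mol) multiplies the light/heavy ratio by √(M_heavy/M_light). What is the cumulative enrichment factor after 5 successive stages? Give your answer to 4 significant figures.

5.622

The single-stage factor is √(M_heavy/M_light), so 5 stages give [√(4.03/2.02)]^5 = (4.03/2.02)^(5/2).
= 1.99505^(5/2) = 5.622.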